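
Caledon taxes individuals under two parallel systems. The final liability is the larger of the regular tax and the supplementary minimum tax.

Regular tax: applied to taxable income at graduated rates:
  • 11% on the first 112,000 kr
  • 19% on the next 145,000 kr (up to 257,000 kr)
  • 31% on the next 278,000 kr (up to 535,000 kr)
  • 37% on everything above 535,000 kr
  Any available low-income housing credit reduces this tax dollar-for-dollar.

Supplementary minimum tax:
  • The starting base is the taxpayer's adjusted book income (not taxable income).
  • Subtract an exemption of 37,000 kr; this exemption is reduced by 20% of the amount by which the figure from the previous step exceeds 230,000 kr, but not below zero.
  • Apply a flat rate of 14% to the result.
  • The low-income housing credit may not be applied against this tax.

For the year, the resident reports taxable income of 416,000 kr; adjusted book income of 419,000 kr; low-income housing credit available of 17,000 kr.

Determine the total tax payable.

Supplementary minimum tax:
  Base (adjusted book income): 419,000 kr
  Exemption: 20% × (419,000 kr − 230,000 kr) = 37,800 kr ≥ 37,000 kr, so the exemption is fully phased out
  Base: 419,000 kr − 0 kr = 419,000 kr
  419,000 kr × 14% = 58,660 kr

Regular tax:
  112,000 kr × 11% = 12,320 kr
  145,000 kr × 19% = 27,550 kr
  159,000 kr × 31% = 49,290 kr
  → 89,160 kr
  Less low-income housing credit 17,000 kr → 72,160 kr

72,160 kr > 58,660 kr, so the regular tax governs.

72,160 kr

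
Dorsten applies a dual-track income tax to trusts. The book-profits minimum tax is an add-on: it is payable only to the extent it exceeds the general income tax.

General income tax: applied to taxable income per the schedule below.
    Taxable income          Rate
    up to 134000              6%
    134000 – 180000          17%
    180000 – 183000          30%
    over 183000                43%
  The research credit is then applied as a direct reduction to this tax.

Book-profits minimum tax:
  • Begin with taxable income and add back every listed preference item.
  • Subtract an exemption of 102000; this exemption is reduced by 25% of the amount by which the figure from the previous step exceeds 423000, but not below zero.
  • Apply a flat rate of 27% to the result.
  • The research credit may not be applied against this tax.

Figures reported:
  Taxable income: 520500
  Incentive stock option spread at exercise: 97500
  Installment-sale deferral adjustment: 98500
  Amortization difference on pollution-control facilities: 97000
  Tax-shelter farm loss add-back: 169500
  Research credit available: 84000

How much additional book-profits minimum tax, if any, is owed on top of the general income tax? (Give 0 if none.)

187525

General income tax:
  134000 × 6% = 8040
  46000 × 17% = 7820
  3000 × 30% = 900
  337500 × 43% = 145125
  → 161885
  Less research credit 84000 → 77885

Book-profits minimum tax:
  Adjusted income: 520500 + 97500 + 98500 + 97000 + 169500 = 983000
  Exemption: 25% × (983000 − 423000) = 140000 ≥ 102000, so the exemption is fully phased out
  Base: 983000 − 0 = 983000
  983000 × 27% = 265410

Excess of book-profits minimum tax over general income tax: 265410 − 77885 = 187525.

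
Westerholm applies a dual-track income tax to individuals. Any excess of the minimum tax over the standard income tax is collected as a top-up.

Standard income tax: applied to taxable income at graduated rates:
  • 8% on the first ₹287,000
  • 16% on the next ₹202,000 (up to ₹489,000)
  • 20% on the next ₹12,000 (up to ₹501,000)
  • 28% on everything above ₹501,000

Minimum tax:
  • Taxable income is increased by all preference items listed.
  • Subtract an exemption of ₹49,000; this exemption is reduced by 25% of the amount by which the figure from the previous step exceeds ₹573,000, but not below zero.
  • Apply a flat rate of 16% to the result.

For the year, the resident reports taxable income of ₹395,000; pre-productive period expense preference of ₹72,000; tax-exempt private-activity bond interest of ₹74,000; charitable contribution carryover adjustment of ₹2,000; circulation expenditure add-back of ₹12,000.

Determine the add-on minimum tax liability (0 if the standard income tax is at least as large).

₹40,720

Standard income tax:
  ₹287,000 × 8% = ₹22,960
  ₹108,000 × 16% = ₹17,280
  → ₹40,240

Minimum tax:
  Adjusted income: ₹395,000 + ₹72,000 + ₹74,000 + ₹2,000 + ₹12,000 = ₹555,000
  Exemption: ₹555,000 ≤ ₹573,000, so full ₹49,000 applies
  Base: ₹555,000 − ₹49,000 = ₹506,000
  ₹506,000 × 16% = ₹80,960

Excess of minimum tax over standard income tax: ₹80,960 − ₹40,240 = ₹40,720.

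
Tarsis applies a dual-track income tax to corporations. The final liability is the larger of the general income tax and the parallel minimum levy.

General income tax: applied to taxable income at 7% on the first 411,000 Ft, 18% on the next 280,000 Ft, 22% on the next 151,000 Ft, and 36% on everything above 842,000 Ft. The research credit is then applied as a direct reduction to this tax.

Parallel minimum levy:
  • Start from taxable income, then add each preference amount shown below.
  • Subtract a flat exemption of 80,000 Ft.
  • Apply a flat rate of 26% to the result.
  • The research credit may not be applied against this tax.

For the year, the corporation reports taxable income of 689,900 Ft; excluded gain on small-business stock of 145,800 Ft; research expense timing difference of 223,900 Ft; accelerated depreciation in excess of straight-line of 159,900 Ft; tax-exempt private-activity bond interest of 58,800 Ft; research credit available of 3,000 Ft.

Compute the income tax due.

311,558 Ft

Parallel minimum levy:
  Adjusted income: 689,900 Ft + 145,800 Ft + 223,900 Ft + 159,900 Ft + 58,800 Ft = 1,278,300 Ft
  Less exemption 80,000 Ft → base 1,198,300 Ft
  1,198,300 Ft × 26% = 311,558 Ft

General income tax:
  411,000 Ft × 7% = 28,770 Ft
  278,900 Ft × 18% = 50,202 Ft
  → 78,972 Ft
  Less research credit 3,000 Ft → 75,972 Ft

311,558 Ft > 75,972 Ft, so the parallel minimum levy is the binding amount.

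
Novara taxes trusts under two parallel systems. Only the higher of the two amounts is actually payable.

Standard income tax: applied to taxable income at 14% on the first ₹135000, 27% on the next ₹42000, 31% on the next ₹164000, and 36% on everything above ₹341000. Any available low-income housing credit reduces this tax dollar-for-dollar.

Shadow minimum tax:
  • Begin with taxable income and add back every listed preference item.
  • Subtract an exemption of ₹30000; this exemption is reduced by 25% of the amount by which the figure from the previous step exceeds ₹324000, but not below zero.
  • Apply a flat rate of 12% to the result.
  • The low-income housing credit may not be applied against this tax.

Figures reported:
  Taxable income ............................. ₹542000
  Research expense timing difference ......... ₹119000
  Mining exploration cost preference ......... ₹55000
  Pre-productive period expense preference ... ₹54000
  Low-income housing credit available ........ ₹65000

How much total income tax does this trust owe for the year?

Shadow minimum tax:
  Adjusted income: ₹542000 + ₹119000 + ₹55000 + ₹54000 = ₹770000
  Exemption: 25% × (₹770000 − ₹324000) = ₹111500 ≥ ₹30000, so the exemption is fully phased out
  Base: ₹770000 − ₹0 = ₹770000
  ₹770000 × 12% = ₹92400

Standard income tax:
  ₹135000 × 14% = ₹18900
  ₹42000 × 27% = ₹11340
  ₹164000 × 31% = ₹50840
  ₹201000 × 36% = ₹72360
  → ₹153440
  Less low-income housing credit ₹65000 → ₹88440

₹92400 > ₹88440, so the shadow minimum tax is the binding amount.

₹92400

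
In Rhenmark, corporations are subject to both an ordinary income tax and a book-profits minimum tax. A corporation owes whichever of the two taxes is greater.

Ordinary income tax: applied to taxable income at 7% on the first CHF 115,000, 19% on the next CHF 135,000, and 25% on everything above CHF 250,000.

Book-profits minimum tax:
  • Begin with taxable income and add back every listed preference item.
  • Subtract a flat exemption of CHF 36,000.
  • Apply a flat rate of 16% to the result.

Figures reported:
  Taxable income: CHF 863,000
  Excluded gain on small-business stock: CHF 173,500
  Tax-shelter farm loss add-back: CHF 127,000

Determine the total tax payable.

Ordinary income tax:
  CHF 115,000 × 7% = CHF 8,050
  CHF 135,000 × 19% = CHF 25,650
  CHF 613,000 × 25% = CHF 153,250
  → CHF 186,950

Book-profits minimum tax:
  Adjusted income: CHF 863,000 + CHF 173,500 + CHF 127,000 = CHF 1,163,500
  Less exemption CHF 36,000 → base CHF 1,127,500
  CHF 1,127,500 × 16% = CHF 180,400

CHF 186,950 > CHF 180,400, so the ordinary income tax governs.

CHF 186,950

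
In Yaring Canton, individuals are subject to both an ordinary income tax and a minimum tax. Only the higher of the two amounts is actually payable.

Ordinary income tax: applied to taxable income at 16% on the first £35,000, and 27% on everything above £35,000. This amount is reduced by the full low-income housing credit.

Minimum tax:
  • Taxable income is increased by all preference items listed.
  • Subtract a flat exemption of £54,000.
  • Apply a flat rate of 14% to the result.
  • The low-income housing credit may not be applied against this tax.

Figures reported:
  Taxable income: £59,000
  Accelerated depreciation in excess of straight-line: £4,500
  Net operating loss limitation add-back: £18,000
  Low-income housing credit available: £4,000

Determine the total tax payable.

Minimum tax:
  Adjusted income: £59,000 + £4,500 + £18,000 = £81,500
  Less exemption £54,000 → base £27,500
  £27,500 × 14% = £3,850

Ordinary income tax:
  £35,000 × 16% = £5,600
  £24,000 × 27% = £6,480
  → £12,080
  Less low-income housing credit £4,000 → £8,080

£8,080 > £3,850, so the ordinary income tax governs.

£8,080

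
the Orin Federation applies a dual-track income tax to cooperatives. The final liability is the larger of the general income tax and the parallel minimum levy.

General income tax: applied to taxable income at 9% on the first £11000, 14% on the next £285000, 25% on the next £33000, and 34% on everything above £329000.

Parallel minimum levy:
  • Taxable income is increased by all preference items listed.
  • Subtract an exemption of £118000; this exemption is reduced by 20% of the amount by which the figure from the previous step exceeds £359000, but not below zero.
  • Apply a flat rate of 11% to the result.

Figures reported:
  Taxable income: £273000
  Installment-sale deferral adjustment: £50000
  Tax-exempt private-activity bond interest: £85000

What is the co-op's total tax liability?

General income tax:
  £11000 × 9% = £990
  £262000 × 14% = £36680
  → £37670

Parallel minimum levy:
  Adjusted income: £273000 + £50000 + £85000 = £408000
  Exemption: £118000 − 20% × (£408000 − £359000) = £118000 − £9800 = £108200
  Base: £408000 − £108200 = £299800
  £299800 × 11% = £32978

£37670 > £32978, so the general income tax governs.

£37670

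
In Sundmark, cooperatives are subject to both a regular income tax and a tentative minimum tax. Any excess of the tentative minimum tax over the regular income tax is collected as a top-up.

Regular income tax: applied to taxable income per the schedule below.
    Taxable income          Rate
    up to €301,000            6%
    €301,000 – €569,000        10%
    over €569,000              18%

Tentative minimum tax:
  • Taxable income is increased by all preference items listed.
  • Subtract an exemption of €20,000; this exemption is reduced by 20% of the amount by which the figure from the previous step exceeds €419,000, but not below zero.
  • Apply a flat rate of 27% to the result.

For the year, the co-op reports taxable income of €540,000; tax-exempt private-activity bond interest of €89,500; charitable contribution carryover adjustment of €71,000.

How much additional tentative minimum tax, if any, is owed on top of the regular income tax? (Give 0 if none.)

€147,175

Regular income tax:
  €301,000 × 6% = €18,060
  €239,000 × 10% = €23,900
  → €41,960

Tentative minimum tax:
  Adjusted income: €540,000 + €89,500 + €71,000 = €700,500
  Exemption: 20% × (€700,500 − €419,000) = €56,300 ≥ €20,000, so the exemption is fully phased out
  Base: €700,500 − €0 = €700,500
  €700,500 × 27% = €189,135

Excess of tentative minimum tax over regular income tax: €189,135 − €41,960 = €147,175.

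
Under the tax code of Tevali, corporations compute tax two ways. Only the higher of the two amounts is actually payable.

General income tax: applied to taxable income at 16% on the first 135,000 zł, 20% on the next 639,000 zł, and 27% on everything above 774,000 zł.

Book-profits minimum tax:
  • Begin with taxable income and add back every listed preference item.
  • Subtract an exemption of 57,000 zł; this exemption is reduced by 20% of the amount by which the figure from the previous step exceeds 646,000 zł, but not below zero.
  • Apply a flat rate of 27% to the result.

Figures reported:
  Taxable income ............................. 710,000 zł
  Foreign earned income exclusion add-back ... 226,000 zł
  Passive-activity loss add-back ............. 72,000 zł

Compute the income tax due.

272,160 zł

General income tax:
  135,000 zł × 16% = 21,600 zł
  575,000 zł × 20% = 115,000 zł
  → 136,600 zł

Book-profits minimum tax:
  Adjusted income: 710,000 zł + 226,000 zł + 72,000 zł = 1,008,000 zł
  Exemption: 20% × (1,008,000 zł − 646,000 zł) = 72,400 zł ≥ 57,000 zł, so the exemption is fully phased out
  Base: 1,008,000 zł − 0 zł = 1,008,000 zł
  1,008,000 zł × 27% = 272,160 zł

272,160 zł > 136,600 zł, so the book-profits minimum tax is the binding amount.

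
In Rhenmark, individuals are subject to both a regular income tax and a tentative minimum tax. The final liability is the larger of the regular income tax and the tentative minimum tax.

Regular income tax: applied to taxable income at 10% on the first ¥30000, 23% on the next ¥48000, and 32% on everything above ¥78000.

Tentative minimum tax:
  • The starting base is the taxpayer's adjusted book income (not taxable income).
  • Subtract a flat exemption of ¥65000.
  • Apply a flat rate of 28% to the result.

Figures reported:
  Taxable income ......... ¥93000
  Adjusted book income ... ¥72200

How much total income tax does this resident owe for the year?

Regular income tax:
  ¥30000 × 10% = ¥3000
  ¥48000 × 23% = ¥11040
  ¥15000 × 32% = ¥4800
  → ¥18840

Tentative minimum tax:
  Base (adjusted book income): ¥72200
  Less exemption ¥65000 → base ¥7200
  ¥7200 × 28% = ¥2016

¥18840 > ¥2016, so the regular income tax governs.

¥18840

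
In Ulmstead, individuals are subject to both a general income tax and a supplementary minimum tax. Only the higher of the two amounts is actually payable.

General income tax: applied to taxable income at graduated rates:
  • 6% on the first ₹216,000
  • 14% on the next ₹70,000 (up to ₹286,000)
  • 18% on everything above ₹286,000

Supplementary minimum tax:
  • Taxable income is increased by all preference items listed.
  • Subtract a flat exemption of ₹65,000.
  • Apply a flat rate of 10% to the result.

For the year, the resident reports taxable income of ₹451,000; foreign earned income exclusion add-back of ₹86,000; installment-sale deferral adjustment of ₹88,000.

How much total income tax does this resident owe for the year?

Supplementary minimum tax:
  Adjusted income: ₹451,000 + ₹86,000 + ₹88,000 = ₹625,000
  Less exemption ₹65,000 → base ₹560,000
  ₹560,000 × 10% = ₹56,000

General income tax:
  ₹216,000 × 6% = ₹12,960
  ₹70,000 × 14% = ₹9,800
  ₹165,000 × 18% = ₹29,700
  → ₹52,460

₹56,000 > ₹52,460, so the supplementary minimum tax is the binding amount.

₹56,000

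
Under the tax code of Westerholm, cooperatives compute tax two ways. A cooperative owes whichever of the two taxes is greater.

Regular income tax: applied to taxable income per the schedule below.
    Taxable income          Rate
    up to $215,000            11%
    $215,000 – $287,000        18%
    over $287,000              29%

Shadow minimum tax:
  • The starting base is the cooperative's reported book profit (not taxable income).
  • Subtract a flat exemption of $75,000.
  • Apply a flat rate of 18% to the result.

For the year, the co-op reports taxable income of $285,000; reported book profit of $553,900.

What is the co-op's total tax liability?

$86,202

Regular income tax:
  $215,000 × 11% = $23,650
  $70,000 × 18% = $12,600
  → $36,250

Shadow minimum tax:
  Base (reported book profit): $553,900
  Less exemption $75,000 → base $478,900
  $478,900 × 18% = $86,202

$86,202 > $36,250, so the shadow minimum tax is the binding amount.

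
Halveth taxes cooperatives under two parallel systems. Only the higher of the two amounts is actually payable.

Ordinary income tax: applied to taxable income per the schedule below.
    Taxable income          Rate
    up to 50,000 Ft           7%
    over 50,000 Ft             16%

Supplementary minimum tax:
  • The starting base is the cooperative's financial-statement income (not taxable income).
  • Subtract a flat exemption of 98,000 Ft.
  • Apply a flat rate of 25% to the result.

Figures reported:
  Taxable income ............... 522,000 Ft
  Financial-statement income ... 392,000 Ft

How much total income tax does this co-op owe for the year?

Ordinary income tax:
  50,000 Ft × 7% = 3,500 Ft
  472,000 Ft × 16% = 75,520 Ft
  → 79,020 Ft

Supplementary minimum tax:
  Base (financial-statement income): 392,000 Ft
  Less exemption 98,000 Ft → base 294,000 Ft
  294,000 Ft × 25% = 73,500 Ft

79,020 Ft > 73,500 Ft, so the ordinary income tax governs.

79,020 Ft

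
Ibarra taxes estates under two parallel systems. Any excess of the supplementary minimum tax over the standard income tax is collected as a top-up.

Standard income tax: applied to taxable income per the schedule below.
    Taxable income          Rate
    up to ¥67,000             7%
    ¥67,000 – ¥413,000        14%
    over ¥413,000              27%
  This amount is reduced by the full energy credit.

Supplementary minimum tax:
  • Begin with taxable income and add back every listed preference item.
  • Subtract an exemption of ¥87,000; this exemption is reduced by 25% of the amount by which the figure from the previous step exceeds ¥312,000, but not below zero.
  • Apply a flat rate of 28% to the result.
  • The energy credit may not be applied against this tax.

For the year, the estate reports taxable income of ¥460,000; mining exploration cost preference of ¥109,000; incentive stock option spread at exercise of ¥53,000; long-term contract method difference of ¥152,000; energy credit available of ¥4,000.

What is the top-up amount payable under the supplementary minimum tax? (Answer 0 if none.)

Supplementary minimum tax:
  Adjusted income: ¥460,000 + ¥109,000 + ¥53,000 + ¥152,000 = ¥774,000
  Exemption: 25% × (¥774,000 − ¥312,000) = ¥115,500 ≥ ¥87,000, so the exemption is fully phased out
  Base: ¥774,000 − ¥0 = ¥774,000
  ¥774,000 × 28% = ¥216,720

Standard income tax:
  ¥67,000 × 7% = ¥4,690
  ¥346,000 × 14% = ¥48,440
  ¥47,000 × 27% = ¥12,690
  → ¥65,820
  Less energy credit ¥4,000 → ¥61,820

Excess of supplementary minimum tax over standard income tax: ¥216,720 − ¥61,820 = ¥154,900.

¥154,900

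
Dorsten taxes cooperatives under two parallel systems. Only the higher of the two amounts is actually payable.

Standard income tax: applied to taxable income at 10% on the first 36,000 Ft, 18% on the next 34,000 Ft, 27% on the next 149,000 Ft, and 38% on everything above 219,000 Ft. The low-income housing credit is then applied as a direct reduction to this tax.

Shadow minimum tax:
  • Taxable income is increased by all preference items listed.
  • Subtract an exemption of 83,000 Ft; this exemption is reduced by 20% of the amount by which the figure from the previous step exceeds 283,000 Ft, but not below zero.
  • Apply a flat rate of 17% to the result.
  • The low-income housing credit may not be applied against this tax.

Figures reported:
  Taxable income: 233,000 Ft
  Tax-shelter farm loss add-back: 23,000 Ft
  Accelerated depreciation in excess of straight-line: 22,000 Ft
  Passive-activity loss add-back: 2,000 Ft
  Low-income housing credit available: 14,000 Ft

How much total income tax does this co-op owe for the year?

Shadow minimum tax:
  Adjusted income: 233,000 Ft + 23,000 Ft + 22,000 Ft + 2,000 Ft = 280,000 Ft
  Exemption: 280,000 Ft ≤ 283,000 Ft, so full 83,000 Ft applies
  Base: 280,000 Ft − 83,000 Ft = 197,000 Ft
  197,000 Ft × 17% = 33,490 Ft

Standard income tax:
  36,000 Ft × 10% = 3,600 Ft
  34,000 Ft × 18% = 6,120 Ft
  149,000 Ft × 27% = 40,230 Ft
  14,000 Ft × 38% = 5,320 Ft
  → 55,270 Ft
  Less low-income housing credit 14,000 Ft → 41,270 Ft

41,270 Ft > 33,490 Ft, so the standard income tax governs.

41,270 Ft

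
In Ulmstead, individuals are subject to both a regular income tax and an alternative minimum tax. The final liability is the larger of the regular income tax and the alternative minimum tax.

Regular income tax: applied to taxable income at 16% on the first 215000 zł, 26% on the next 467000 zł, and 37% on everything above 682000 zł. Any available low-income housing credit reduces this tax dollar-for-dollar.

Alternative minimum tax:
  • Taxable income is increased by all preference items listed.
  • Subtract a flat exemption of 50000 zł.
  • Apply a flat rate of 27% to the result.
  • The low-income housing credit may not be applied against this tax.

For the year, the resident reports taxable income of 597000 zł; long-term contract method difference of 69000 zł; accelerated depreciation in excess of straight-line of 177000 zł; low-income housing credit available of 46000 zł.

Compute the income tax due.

214110 zł

Alternative minimum tax:
  Adjusted income: 597000 zł + 69000 zł + 177000 zł = 843000 zł
  Less exemption 50000 zł → base 793000 zł
  793000 zł × 27% = 214110 zł

Regular income tax:
  215000 zł × 16% = 34400 zł
  382000 zł × 26% = 99320 zł
  → 133720 zł
  Less low-income housing credit 46000 zł → 87720 zł

214110 zł > 87720 zł, so the alternative minimum tax is the binding amount.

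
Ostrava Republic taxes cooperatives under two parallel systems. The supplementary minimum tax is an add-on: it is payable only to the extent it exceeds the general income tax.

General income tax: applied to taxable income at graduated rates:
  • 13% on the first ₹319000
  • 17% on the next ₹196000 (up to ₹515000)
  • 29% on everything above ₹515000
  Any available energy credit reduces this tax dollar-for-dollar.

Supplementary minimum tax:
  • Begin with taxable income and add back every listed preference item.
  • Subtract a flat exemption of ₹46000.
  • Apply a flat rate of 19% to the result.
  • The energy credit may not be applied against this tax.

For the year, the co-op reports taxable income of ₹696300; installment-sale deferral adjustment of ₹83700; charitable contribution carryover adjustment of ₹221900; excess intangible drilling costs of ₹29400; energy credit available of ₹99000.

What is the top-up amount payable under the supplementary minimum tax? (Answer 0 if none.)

Supplementary minimum tax:
  Adjusted income: ₹696300 + ₹83700 + ₹221900 + ₹29400 = ₹1031300
  Less exemption ₹46000 → base ₹985300
  ₹985300 × 19% = ₹187207

General income tax:
  ₹319000 × 13% = ₹41470
  ₹196000 × 17% = ₹33320
  ₹181300 × 29% = ₹52577
  → ₹127367
  Less energy credit ₹99000 → ₹28367

Excess of supplementary minimum tax over general income tax: ₹187207 − ₹28367 = ₹158840.

₹158840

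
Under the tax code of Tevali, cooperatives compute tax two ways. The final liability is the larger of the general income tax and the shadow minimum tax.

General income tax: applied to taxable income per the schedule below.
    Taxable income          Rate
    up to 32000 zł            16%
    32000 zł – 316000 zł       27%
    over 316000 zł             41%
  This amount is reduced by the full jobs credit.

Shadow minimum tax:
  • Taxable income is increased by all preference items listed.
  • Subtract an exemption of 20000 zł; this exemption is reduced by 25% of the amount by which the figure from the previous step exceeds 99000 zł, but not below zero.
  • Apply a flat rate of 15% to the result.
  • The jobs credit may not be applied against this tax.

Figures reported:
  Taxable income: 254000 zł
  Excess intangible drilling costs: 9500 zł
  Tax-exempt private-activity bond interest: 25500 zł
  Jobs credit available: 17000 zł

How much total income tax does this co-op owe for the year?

48060 zł

General income tax:
  32000 zł × 16% = 5120 zł
  222000 zł × 27% = 59940 zł
  → 65060 zł
  Less jobs credit 17000 zł → 48060 zł

Shadow minimum tax:
  Adjusted income: 254000 zł + 9500 zł + 25500 zł = 289000 zł
  Exemption: 25% × (289000 zł − 99000 zł) = 47500 zł ≥ 20000 zł, so the exemption is fully phased out
  Base: 289000 zł − 0 zł = 289000 zł
  289000 zł × 15% = 43350 zł

48060 zł > 43350 zł, so the general income tax governs.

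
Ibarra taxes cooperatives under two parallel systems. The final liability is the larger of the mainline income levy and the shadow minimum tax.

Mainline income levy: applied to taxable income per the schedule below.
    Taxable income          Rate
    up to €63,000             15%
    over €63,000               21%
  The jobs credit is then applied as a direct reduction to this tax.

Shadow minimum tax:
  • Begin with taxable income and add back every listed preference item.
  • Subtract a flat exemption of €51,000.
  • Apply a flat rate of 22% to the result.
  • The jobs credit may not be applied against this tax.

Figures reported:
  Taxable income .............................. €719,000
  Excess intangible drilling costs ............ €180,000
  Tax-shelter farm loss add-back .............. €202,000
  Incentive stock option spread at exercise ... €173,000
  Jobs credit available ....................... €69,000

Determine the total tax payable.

€269,060

Mainline income levy:
  €63,000 × 15% = €9,450
  €656,000 × 21% = €137,760
  → €147,210
  Less jobs credit €69,000 → €78,210

Shadow minimum tax:
  Adjusted income: €719,000 + €180,000 + €202,000 + €173,000 = €1,274,000
  Less exemption €51,000 → base €1,223,000
  €1,223,000 × 22% = €269,060

€269,060 > €78,210, so the shadow minimum tax is the binding amount.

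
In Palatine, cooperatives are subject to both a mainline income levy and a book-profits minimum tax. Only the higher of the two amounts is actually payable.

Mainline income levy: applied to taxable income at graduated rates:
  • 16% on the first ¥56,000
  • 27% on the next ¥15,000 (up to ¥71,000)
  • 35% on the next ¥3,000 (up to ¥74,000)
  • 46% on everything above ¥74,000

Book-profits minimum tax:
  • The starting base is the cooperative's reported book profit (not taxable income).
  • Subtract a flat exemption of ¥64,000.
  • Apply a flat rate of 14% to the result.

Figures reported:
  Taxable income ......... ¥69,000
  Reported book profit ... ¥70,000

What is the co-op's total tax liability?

Book-profits minimum tax:
  Base (reported book profit): ¥70,000
  Less exemption ¥64,000 → base ¥6,000
  ¥6,000 × 14% = ¥840

Mainline income levy:
  ¥56,000 × 16% = ¥8,960
  ¥13,000 × 27% = ¥3,510
  → ¥12,470

¥12,470 > ¥840, so the mainline income levy governs.

¥12,470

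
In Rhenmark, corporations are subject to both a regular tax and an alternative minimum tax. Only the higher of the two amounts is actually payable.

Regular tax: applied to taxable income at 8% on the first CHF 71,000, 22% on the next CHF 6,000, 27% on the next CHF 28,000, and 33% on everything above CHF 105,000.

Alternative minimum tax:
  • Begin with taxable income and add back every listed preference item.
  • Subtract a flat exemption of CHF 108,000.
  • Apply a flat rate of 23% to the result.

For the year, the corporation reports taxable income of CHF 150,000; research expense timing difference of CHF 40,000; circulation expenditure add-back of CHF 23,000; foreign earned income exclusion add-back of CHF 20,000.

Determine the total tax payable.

Alternative minimum tax:
  Adjusted income: CHF 150,000 + CHF 40,000 + CHF 23,000 + CHF 20,000 = CHF 233,000
  Less exemption CHF 108,000 → base CHF 125,000
  CHF 125,000 × 23% = CHF 28,750

Regular tax:
  CHF 71,000 × 8% = CHF 5,680
  CHF 6,000 × 22% = CHF 1,320
  CHF 28,000 × 27% = CHF 7,560
  CHF 45,000 × 33% = CHF 14,850
  → CHF 29,410

CHF 29,410 > CHF 28,750, so the regular tax governs.

CHF 29,410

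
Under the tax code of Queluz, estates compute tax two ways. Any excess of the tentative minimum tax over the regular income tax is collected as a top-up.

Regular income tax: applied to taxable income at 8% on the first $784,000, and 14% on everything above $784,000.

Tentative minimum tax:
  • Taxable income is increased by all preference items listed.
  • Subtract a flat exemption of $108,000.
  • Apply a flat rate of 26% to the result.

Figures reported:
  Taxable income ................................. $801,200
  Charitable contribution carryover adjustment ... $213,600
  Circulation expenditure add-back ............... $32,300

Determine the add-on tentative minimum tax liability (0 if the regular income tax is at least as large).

$179,038

Regular income tax:
  $784,000 × 8% = $62,720
  $17,200 × 14% = $2,408
  → $65,128

Tentative minimum tax:
  Adjusted income: $801,200 + $213,600 + $32,300 = $1,047,100
  Less exemption $108,000 → base $939,100
  $939,100 × 26% = $244,166

Excess of tentative minimum tax over regular income tax: $244,166 − $65,128 = $179,038.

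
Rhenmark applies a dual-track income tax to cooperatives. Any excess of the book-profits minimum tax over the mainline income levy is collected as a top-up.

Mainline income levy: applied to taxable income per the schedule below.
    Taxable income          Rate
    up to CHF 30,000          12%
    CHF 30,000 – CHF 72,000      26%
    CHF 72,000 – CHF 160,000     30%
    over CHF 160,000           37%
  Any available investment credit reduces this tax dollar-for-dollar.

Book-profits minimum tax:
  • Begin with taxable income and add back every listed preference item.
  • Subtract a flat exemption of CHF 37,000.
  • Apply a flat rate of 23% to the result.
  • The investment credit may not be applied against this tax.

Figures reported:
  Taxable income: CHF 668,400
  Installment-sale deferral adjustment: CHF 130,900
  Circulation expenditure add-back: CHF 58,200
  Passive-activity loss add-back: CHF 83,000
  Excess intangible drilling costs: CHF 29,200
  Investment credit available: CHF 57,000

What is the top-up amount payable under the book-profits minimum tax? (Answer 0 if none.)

CHF 42,493

Book-profits minimum tax:
  Adjusted income: CHF 668,400 + CHF 130,900 + CHF 58,200 + CHF 83,000 + CHF 29,200 = CHF 969,700
  Less exemption CHF 37,000 → base CHF 932,700
  CHF 932,700 × 23% = CHF 214,521

Mainline income levy:
  CHF 30,000 × 12% = CHF 3,600
  CHF 42,000 × 26% = CHF 10,920
  CHF 88,000 × 30% = CHF 26,400
  CHF 508,400 × 37% = CHF 188,108
  → CHF 229,028
  Less investment credit CHF 57,000 → CHF 172,028

Excess of book-profits minimum tax over mainline income levy: CHF 214,521 − CHF 172,028 = CHF 42,493.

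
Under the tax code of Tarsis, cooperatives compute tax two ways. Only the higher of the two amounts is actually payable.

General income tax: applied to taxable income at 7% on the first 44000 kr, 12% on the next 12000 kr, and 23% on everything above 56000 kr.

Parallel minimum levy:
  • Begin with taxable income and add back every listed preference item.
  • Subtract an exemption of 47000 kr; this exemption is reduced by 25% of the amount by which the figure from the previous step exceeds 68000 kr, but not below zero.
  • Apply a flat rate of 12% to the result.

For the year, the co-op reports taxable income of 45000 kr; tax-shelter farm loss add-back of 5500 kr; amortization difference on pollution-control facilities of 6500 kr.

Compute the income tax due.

3200 kr

General income tax:
  44000 kr × 7% = 3080 kr
  1000 kr × 12% = 120 kr
  → 3200 kr

Parallel minimum levy:
  Adjusted income: 45000 kr + 5500 kr + 6500 kr = 57000 kr
  Exemption: 57000 kr ≤ 68000 kr, so full 47000 kr applies
  Base: 57000 kr − 47000 kr = 10000 kr
  10000 kr × 12% = 1200 kr

3200 kr > 1200 kr, so the general income tax governs.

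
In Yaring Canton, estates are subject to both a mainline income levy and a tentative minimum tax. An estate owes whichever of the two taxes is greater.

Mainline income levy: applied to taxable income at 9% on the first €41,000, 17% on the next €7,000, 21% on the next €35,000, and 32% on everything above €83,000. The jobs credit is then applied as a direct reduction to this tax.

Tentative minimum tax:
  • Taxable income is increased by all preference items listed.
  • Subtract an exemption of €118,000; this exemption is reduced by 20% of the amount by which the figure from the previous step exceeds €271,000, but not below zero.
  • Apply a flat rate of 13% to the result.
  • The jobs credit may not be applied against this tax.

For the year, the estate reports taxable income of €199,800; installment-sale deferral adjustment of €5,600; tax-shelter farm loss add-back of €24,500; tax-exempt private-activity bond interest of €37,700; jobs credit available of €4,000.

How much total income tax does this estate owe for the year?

€45,606

Tentative minimum tax:
  Adjusted income: €199,800 + €5,600 + €24,500 + €37,700 = €267,600
  Exemption: €267,600 ≤ €271,000, so full €118,000 applies
  Base: €267,600 − €118,000 = €149,600
  €149,600 × 13% = €19,448

Mainline income levy:
  €41,000 × 9% = €3,690
  €7,000 × 17% = €1,190
  €35,000 × 21% = €7,350
  €116,800 × 32% = €37,376
  → €49,606
  Less jobs credit €4,000 → €45,606

€45,606 > €19,448, so the mainline income levy governs.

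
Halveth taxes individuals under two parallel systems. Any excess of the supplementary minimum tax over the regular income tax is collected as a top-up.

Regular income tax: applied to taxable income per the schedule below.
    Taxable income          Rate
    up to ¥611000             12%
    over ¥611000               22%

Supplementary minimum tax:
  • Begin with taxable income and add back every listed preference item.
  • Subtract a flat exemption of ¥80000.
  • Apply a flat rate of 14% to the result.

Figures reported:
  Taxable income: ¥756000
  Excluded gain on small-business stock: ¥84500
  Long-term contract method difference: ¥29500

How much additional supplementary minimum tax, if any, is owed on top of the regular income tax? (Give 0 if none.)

¥5380

Supplementary minimum tax:
  Adjusted income: ¥756000 + ¥84500 + ¥29500 = ¥870000
  Less exemption ¥80000 → base ¥790000
  ¥790000 × 14% = ¥110600

Regular income tax:
  ¥611000 × 12% = ¥73320
  ¥145000 × 22% = ¥31900
  → ¥105220

Excess of supplementary minimum tax over regular income tax: ¥110600 − ¥105220 = ¥5380.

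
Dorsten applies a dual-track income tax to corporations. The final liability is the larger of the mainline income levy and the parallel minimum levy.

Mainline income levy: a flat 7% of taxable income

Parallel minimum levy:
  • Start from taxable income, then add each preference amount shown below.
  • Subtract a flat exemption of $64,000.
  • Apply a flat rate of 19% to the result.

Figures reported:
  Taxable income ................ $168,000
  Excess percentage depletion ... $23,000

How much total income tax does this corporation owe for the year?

Mainline income levy:
  $168,000 × 7% = $11,760

Parallel minimum levy:
  Adjusted income: $168,000 + $23,000 = $191,000
  Less exemption $64,000 → base $127,000
  $127,000 × 19% = $24,130

$24,130 > $11,760, so the parallel minimum levy is the binding amount.

$24,130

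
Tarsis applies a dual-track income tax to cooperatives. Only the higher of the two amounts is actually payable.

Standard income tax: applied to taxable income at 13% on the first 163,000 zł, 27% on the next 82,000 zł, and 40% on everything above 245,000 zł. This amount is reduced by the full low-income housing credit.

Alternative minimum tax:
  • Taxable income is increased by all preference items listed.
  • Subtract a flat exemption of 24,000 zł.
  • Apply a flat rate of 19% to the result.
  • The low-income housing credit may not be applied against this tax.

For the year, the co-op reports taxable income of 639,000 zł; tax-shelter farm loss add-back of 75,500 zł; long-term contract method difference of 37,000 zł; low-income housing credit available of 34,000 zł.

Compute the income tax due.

Standard income tax:
  163,000 zł × 13% = 21,190 zł
  82,000 zł × 27% = 22,140 zł
  394,000 zł × 40% = 157,600 zł
  → 200,930 zł
  Less low-income housing credit 34,000 zł → 166,930 zł

Alternative minimum tax:
  Adjusted income: 639,000 zł + 75,500 zł + 37,000 zł = 751,500 zł
  Less exemption 24,000 zł → base 727,500 zł
  727,500 zł × 19% = 138,225 zł

166,930 zł > 138,225 zł, so the standard income tax governs.

166,930 zł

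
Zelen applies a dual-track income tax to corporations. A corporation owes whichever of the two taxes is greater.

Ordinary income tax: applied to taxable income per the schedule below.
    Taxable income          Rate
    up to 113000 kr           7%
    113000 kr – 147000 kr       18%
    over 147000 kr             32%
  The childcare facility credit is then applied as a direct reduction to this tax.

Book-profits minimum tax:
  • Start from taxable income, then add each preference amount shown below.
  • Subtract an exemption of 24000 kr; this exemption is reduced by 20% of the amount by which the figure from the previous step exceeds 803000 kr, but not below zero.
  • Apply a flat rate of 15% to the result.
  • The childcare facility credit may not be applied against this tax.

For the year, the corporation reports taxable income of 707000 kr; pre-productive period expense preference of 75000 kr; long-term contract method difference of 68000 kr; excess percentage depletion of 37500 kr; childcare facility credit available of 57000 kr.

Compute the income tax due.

Ordinary income tax:
  113000 kr × 7% = 7910 kr
  34000 kr × 18% = 6120 kr
  560000 kr × 32% = 179200 kr
  → 193230 kr
  Less childcare facility credit 57000 kr → 136230 kr

Book-profits minimum tax:
  Adjusted income: 707000 kr + 75000 kr + 68000 kr + 37500 kr = 887500 kr
  Exemption: 24000 kr − 20% × (887500 kr − 803000 kr) = 24000 kr − 16900 kr = 7100 kr
  Base: 887500 kr − 7100 kr = 880400 kr
  880400 kr × 15% = 132060 kr

136230 kr > 132060 kr, so the ordinary income tax governs.

136230 kr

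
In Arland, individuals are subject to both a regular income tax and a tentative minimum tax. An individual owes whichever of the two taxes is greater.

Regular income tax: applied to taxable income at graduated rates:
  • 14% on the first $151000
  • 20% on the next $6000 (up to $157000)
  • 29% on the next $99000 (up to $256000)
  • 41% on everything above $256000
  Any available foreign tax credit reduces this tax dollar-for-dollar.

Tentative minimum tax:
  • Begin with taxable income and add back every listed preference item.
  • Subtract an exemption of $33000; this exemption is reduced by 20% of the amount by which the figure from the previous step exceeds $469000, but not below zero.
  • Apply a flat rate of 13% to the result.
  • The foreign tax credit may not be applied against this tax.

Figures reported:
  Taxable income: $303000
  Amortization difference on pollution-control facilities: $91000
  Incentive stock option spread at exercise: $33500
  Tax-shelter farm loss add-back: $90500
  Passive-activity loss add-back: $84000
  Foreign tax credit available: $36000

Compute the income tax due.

Tentative minimum tax:
  Adjusted income: $303000 + $91000 + $33500 + $90500 + $84000 = $602000
  Exemption: $33000 − 20% × ($602000 − $469000) = $33000 − $26600 = $6400
  Base: $602000 − $6400 = $595600
  $595600 × 13% = $77428

Regular income tax:
  $151000 × 14% = $21140
  $6000 × 20% = $1200
  $99000 × 29% = $28710
  $47000 × 41% = $19270
  → $70320
  Less foreign tax credit $36000 → $34320

$77428 > $34320, so the tentative minimum tax is the binding amount.

$77428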